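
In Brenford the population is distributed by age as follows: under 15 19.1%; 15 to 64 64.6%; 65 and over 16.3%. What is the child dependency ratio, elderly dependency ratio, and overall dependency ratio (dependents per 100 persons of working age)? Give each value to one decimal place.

Youth dependency ratio = 19.1 / 64.6 × 100 = 29.6
Old-age dependency ratio = 16.3 / 64.6 × 100 = 25.2
Total dependency ratio = (19.1 + 16.3) / 64.6 × 100 = 35.4 / 64.6 × 100 = 54.8

Youth dependency ratio: 29.6
Old-age dependency ratio: 25.2
Total dependency ratio: 54.8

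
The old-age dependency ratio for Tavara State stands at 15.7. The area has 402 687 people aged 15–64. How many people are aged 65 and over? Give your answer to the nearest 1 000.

Aged 65 and over: 63 000

Old-age dependency ratio = elderly / working-age × 100
15.7 = E / 402 687 × 100
⇒ 63 000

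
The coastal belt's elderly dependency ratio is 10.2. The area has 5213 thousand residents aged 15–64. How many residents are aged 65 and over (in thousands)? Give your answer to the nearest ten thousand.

Aged 65 and over: 530

Old-age dependency ratio = elderly / working-age × 100
10.2 = E / 5213 × 100
⇒ 530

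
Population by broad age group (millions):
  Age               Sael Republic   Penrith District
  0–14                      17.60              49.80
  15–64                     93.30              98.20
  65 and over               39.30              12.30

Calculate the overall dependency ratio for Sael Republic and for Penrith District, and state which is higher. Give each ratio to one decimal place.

Sael Republic: (17.60 + 39.30) / 93.30 × 100 = 56.90 / 93.30 × 100 = 61.0
Penrith District: (49.80 + 12.30) / 98.20 × 100 = 62.10 / 98.20 × 100 = 63.2

Sael Republic: 61.0
Penrith District: 63.2
Higher: Penrith District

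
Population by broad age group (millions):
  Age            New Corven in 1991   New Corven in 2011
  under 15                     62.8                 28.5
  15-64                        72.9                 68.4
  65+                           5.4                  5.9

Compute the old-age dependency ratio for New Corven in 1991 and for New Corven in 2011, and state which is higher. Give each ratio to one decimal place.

New Corven in 1991: 5.4 / 72.9 × 100 = 7.4
New Corven in 2011: 5.9 / 68.4 × 100 = 8.6

New Corven in 1991: 7.4
New Corven in 2011: 8.6
Higher: New Corven in 2011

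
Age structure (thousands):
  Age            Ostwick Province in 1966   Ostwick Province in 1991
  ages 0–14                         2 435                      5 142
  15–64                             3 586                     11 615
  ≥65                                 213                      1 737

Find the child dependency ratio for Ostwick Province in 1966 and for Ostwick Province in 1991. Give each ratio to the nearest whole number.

Ostwick Province in 1966: 2 435 / 3 586 × 100 = 68
Ostwick Province in 1991: 5 142 / 11 615 × 100 = 44

Ostwick Province in 1966: 68
Ostwick Province in 1991: 44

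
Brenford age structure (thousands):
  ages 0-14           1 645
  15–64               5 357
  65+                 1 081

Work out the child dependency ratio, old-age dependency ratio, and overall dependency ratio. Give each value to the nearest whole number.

Youth dependency ratio = 1 645 / 5 357 × 100 = 31
Old-age dependency ratio = 1 081 / 5 357 × 100 = 20
Total dependency ratio = (1 645 + 1 081) / 5 357 × 100 = 2 726 / 5 357 × 100 = 51

Youth dependency ratio: 31
Old-age dependency ratio: 20
Total dependency ratio: 51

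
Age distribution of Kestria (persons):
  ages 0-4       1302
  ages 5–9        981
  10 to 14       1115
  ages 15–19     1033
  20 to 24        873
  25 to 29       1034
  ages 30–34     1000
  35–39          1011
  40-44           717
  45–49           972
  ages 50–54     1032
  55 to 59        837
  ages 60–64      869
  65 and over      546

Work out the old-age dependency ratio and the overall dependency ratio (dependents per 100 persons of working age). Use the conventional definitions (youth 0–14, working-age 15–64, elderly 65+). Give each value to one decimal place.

0–14: 1302 + 981 + 1115 = 3398
15–64: 1033 + 873 + 1034 + 1000 + 1011 + 717 + 972 + 1032 + 837 + 869 = 9378
65+: 546
Old-age dependency ratio = 546 / 9378 × 100 = 5.8
Total dependency ratio = (3398 + 546) / 9378 × 100 = 3944 / 9378 × 100 = 42.1

Old-age dependency ratio: 5.8
Total dependency ratio: 42.1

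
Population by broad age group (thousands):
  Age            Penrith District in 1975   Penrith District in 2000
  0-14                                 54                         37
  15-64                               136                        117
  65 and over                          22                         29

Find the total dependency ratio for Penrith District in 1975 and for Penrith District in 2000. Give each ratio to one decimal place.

Penrith District in 1975: (54 + 22) / 136 × 100 = 76 / 136 × 100 = 55.9
Penrith District in 2000: (37 + 29) / 117 × 100 = 66 / 117 × 100 = 56.4

Penrith District in 1975: 55.9
Penrith District in 2000: 56.4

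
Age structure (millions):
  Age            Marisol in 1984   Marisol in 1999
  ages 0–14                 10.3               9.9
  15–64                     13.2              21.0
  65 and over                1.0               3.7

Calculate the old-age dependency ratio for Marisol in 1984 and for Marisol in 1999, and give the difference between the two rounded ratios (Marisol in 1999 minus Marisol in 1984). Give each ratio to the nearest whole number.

Marisol in 1984: 1.0 / 13.2 × 100 = 8
Marisol in 1999: 3.7 / 21.0 × 100 = 18

Marisol in 1984: 8
Marisol in 1999: 18
Difference: +10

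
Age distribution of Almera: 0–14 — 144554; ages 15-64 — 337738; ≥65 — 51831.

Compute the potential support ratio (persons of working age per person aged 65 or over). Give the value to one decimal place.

Potential support ratio: 6.5

Potential support ratio = 337738 / 51831 = 6.5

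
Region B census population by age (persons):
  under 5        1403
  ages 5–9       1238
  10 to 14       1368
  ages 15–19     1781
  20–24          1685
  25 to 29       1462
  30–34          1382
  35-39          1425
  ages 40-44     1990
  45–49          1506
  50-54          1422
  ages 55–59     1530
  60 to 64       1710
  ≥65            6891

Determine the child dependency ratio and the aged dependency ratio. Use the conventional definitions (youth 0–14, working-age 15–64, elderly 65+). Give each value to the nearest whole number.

Youth dependency ratio: 25
Old-age dependency ratio: 43

0–14: 1403 + 1238 + 1368 = 4009
15–64: 1781 + 1685 + 1462 + 1382 + 1425 + 1990 + 1506 + 1422 + 1530 + 1710 = 15893
65+: 6891
Youth dependency ratio = 4009 / 15893 × 100 = 25
Old-age dependency ratio = 6891 / 15893 × 100 = 43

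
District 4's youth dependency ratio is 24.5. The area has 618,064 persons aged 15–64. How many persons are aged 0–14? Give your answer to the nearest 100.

Aged 0–14: 151,400

Youth dependency ratio = youth / working-age × 100
24.5 = Y / 618,064 × 100
⇒ 151,400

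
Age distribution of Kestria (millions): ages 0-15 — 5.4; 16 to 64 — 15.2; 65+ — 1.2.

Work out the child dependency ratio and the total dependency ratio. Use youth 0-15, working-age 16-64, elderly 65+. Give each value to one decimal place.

Youth dependency ratio: 35.5
Total dependency ratio: 43.4

Youth dependency ratio = 5.4 / 15.2 × 100 = 35.5
Total dependency ratio = (5.4 + 1.2) / 15.2 × 100 = 6.6 / 15.2 × 100 = 43.4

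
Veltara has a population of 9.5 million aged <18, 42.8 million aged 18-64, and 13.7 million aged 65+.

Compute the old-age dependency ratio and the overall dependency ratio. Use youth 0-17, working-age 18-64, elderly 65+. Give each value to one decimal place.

Old-age dependency ratio = 13.7 / 42.8 × 100 = 32.0
Total dependency ratio = (9.5 + 13.7) / 42.8 × 100 = 23.2 / 42.8 × 100 = 54.2

Old-age dependency ratio: 32.0
Total dependency ratio: 54.2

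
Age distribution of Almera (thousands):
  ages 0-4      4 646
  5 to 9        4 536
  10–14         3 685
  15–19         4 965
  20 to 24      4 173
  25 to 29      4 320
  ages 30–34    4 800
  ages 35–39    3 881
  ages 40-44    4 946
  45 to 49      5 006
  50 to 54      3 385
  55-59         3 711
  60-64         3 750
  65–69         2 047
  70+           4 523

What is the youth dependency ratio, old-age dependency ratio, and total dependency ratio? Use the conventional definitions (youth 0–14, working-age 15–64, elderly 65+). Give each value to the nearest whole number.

0–14: 4 646 + 4 536 + 3 685 = 12 867
15–64: 4 965 + 4 173 + 4 320 + 4 800 + 3 881 + 4 946 + 5 006 + 3 385 + 3 711 + 3 750 = 42 937
65+: 2 047 + 4 523 = 6 570
Youth dependency ratio = 12 867 / 42 937 × 100 = 30
Old-age dependency ratio = 6 570 / 42 937 × 100 = 15
Total dependency ratio = (12 867 + 6 570) / 42 937 × 100 = 19 437 / 42 937 × 100 = 45

Youth dependency ratio: 30
Old-age dependency ratio: 15
Total dependency ratio: 45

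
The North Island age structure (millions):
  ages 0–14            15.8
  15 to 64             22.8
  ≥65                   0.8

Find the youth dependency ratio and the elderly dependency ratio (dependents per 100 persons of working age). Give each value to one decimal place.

Youth dependency ratio = 15.8 / 22.8 × 100 = 69.3
Old-age dependency ratio = 0.8 / 22.8 × 100 = 3.5

Youth dependency ratio: 69.3
Old-age dependency ratio: 3.5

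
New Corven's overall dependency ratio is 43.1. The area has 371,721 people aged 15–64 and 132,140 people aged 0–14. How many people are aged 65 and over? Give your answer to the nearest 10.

Total dependency ratio = (youth + elderly) / working-age × 100
43.1 = (132,140 + E) / 371,721 × 100
⇒ 28,070

Aged 65 and over: 28,070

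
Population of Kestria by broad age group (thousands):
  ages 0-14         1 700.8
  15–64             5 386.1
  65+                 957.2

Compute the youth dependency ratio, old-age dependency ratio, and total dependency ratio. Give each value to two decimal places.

Youth dependency ratio: 31.58
Old-age dependency ratio: 17.77
Total dependency ratio: 49.35

Youth dependency ratio = 1 700.8 / 5 386.1 × 100 = 31.58
Old-age dependency ratio = 957.2 / 5 386.1 × 100 = 17.77
Total dependency ratio = (1 700.8 + 957.2) / 5 386.1 × 100 = 2 658.0 / 5 386.1 × 100 = 49.35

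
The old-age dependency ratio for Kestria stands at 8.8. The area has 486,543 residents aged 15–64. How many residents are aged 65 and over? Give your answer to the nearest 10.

Aged 65 and over: 42,820

Old-age dependency ratio = elderly / working-age × 100
8.8 = E / 486,543 × 100
⇒ 42,820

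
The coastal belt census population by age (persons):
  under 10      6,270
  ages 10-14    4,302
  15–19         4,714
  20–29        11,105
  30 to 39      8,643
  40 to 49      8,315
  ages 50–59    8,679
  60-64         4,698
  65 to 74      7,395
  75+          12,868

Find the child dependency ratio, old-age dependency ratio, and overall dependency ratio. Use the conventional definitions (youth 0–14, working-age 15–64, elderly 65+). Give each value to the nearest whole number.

0–14: 6,270 + 4,302 = 10,572
15–64: 4,714 + 11,105 + 8,643 + 8,315 + 8,679 + 4,698 = 46,154
65+: 7,395 + 12,868 = 20,263
Youth dependency ratio = 10,572 / 46,154 × 100 = 23
Old-age dependency ratio = 20,263 / 46,154 × 100 = 44
Total dependency ratio = (10,572 + 20,263) / 46,154 × 100 = 30,835 / 46,154 × 100 = 67

Youth dependency ratio: 23
Old-age dependency ratio: 44
Total dependency ratio: 67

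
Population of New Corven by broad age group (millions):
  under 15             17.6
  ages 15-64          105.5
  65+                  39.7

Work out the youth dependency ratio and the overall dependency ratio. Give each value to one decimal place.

Youth dependency ratio: 16.7
Total dependency ratio: 54.3

Youth dependency ratio = 17.6 / 105.5 × 100 = 16.7
Total dependency ratio = (17.6 + 39.7) / 105.5 × 100 = 57.3 / 105.5 × 100 = 54.3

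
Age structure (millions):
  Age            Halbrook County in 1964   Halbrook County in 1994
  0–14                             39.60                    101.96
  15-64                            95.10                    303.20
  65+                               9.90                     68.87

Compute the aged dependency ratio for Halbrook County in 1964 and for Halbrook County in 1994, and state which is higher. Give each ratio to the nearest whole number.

Halbrook County in 1964: 10
Halbrook County in 1994: 23
Higher: Halbrook County in 1994

Halbrook County in 1964: 9.90 / 95.10 × 100 = 10
Halbrook County in 1994: 68.87 / 303.20 × 100 = 23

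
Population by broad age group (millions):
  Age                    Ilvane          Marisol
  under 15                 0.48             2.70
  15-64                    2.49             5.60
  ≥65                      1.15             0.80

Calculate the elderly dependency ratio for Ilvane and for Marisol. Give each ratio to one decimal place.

Ilvane: 46.2
Marisol: 14.3

Ilvane: 1.15 / 2.49 × 100 = 46.2
Marisol: 0.80 / 5.60 × 100 = 14.3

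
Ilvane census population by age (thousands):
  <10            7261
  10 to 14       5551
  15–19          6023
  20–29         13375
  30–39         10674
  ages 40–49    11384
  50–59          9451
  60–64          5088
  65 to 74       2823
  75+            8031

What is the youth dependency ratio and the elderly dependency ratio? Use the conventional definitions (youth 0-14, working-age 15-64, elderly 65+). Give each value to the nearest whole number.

Youth dependency ratio: 23
Old-age dependency ratio: 19

0–14: 7261 + 5551 = 12812
15–64: 6023 + 13375 + 10674 + 11384 + 9451 + 5088 = 55995
65+: 2823 + 8031 = 10854
Youth dependency ratio = 12812 / 55995 × 100 = 23
Old-age dependency ratio = 10854 / 55995 × 100 = 19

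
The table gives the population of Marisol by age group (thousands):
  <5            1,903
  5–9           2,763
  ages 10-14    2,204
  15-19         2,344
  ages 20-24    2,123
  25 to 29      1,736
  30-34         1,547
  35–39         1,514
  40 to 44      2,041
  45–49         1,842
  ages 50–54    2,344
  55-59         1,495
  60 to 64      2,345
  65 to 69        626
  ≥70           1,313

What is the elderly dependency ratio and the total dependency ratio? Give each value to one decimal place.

0–14: 1,903 + 2,763 + 2,204 = 6,870
15–64: 2,344 + 2,123 + 1,736 + 1,547 + 1,514 + 2,041 + 1,842 + 2,344 + 1,495 + 2,345 = 19,331
65+: 626 + 1,313 = 1,939
Old-age dependency ratio = 1,939 / 19,331 × 100 = 10.0
Total dependency ratio = (6,870 + 1,939) / 19,331 × 100 = 8,809 / 19,331 × 100 = 45.6

Old-age dependency ratio: 10.0
Total dependency ratio: 45.6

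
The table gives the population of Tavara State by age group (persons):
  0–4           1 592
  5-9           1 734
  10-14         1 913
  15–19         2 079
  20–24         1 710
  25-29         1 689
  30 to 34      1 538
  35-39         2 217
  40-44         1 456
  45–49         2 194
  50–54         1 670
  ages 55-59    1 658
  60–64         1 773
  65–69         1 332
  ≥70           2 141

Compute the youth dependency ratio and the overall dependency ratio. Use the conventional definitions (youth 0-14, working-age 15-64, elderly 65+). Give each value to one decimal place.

Youth dependency ratio: 29.1
Total dependency ratio: 48.4

0–14: 1 592 + 1 734 + 1 913 = 5 239
15–64: 2 079 + 1 710 + 1 689 + 1 538 + 2 217 + 1 456 + 2 194 + 1 670 + 1 658 + 1 773 = 17 984
65+: 1 332 + 2 141 = 3 473
Youth dependency ratio = 5 239 / 17 984 × 100 = 29.1
Total dependency ratio = (5 239 + 3 473) / 17 984 × 100 = 8 712 / 17 984 × 100 = 48.4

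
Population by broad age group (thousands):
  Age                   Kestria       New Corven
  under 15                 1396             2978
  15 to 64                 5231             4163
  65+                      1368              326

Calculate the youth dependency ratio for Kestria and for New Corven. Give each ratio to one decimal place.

Kestria: 26.7
New Corven: 71.5

Kestria: 1396 / 5231 × 100 = 26.7
New Corven: 2978 / 4163 × 100 = 71.5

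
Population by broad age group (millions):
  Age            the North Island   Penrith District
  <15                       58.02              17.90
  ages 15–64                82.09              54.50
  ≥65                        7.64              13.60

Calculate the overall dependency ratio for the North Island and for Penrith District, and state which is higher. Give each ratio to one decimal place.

the North Island: (58.02 + 7.64) / 82.09 × 100 = 65.66 / 82.09 × 100 = 80.0
Penrith District: (17.90 + 13.60) / 54.50 × 100 = 31.50 / 54.50 × 100 = 57.8

the North Island: 80.0
Penrith District: 57.8
Higher: the North Island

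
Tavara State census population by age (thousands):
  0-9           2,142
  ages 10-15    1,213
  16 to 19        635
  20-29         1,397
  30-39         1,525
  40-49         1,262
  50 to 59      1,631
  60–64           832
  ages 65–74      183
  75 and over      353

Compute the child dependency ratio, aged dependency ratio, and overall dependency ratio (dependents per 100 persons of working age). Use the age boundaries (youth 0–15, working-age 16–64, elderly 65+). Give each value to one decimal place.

Youth dependency ratio: 46.1
Old-age dependency ratio: 7.4
Total dependency ratio: 53.4

0–15: 2,142 + 1,213 = 3,355
16–64: 635 + 1,397 + 1,525 + 1,262 + 1,631 + 832 = 7,282
65+: 183 + 353 = 536
Youth dependency ratio = 3,355 / 7,282 × 100 = 46.1
Old-age dependency ratio = 536 / 7,282 × 100 = 7.4
Total dependency ratio = (3,355 + 536) / 7,282 × 100 = 3,891 / 7,282 × 100 = 53.4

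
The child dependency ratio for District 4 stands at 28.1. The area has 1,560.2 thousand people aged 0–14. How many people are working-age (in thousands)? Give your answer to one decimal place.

Youth dependency ratio = youth / working-age × 100
28.1 = 1,560.2 / W × 100
⇒ 5,552.3

Working-age: 5,552.3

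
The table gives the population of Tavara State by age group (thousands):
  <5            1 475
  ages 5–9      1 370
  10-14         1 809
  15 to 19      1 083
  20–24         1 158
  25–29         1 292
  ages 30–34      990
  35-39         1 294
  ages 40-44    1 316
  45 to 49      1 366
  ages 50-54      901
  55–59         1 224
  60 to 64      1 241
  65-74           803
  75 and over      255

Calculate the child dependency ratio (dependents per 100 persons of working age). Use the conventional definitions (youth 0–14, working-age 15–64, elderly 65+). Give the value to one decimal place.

Youth dependency ratio: 39.2

0–14: 1 475 + 1 370 + 1 809 = 4 654
15–64: 1 083 + 1 158 + 1 292 + 990 + 1 294 + 1 316 + 1 366 + 901 + 1 224 + 1 241 = 11 865
65+: 803 + 255 = 1 058
Youth dependency ratio = 4 654 / 11 865 × 100 = 39.2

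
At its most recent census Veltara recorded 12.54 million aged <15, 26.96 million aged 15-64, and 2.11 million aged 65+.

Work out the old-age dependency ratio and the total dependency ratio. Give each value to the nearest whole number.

Old-age dependency ratio: 8
Total dependency ratio: 54

Old-age dependency ratio = 2.11 / 26.96 × 100 = 8
Total dependency ratio = (12.54 + 2.11) / 26.96 × 100 = 14.65 / 26.96 × 100 = 54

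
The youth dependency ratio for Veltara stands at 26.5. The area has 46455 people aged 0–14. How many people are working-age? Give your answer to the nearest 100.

Youth dependency ratio = youth / working-age × 100
26.5 = 46455 / W × 100
⇒ 175300

Working-age: 175300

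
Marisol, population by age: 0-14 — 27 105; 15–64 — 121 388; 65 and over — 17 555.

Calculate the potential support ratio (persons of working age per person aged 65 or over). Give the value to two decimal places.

Potential support ratio: 6.91

Potential support ratio = 121 388 / 17 555 = 6.91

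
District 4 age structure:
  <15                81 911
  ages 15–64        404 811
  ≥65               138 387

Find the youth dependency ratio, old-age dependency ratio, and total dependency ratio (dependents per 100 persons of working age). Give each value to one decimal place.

Youth dependency ratio: 20.2
Old-age dependency ratio: 34.2
Total dependency ratio: 54.4

Youth dependency ratio = 81 911 / 404 811 × 100 = 20.2
Old-age dependency ratio = 138 387 / 404 811 × 100 = 34.2
Total dependency ratio = (81 911 + 138 387) / 404 811 × 100 = 220 298 / 404 811 × 100 = 54.4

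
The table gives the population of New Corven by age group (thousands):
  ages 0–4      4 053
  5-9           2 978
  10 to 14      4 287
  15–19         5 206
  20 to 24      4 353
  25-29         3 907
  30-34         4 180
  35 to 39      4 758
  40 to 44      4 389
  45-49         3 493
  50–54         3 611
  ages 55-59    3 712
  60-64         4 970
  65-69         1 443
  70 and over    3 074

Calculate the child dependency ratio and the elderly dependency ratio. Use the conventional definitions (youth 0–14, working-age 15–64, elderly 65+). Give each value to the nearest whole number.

Youth dependency ratio: 27
Old-age dependency ratio: 11

0–14: 4 053 + 2 978 + 4 287 = 11 318
15–64: 5 206 + 4 353 + 3 907 + 4 180 + 4 758 + 4 389 + 3 493 + 3 611 + 3 712 + 4 970 = 42 579
65+: 1 443 + 3 074 = 4 517
Youth dependency ratio = 11 318 / 42 579 × 100 = 27
Old-age dependency ratio = 4 517 / 42 579 × 100 = 11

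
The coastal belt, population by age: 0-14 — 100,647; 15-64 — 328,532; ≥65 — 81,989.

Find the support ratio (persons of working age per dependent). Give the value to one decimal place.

Support ratio: 1.8

Support ratio = 328,532 / (100,647 + 81,989) = 328,532 / 182,636 = 1.8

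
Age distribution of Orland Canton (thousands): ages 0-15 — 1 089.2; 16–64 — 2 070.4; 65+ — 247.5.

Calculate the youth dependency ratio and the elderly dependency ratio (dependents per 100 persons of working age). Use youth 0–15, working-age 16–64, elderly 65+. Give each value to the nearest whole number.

Youth dependency ratio: 53
Old-age dependency ratio: 12

Youth dependency ratio = 1 089.2 / 2 070.4 × 100 = 53
Old-age dependency ratio = 247.5 / 2 070.4 × 100 = 12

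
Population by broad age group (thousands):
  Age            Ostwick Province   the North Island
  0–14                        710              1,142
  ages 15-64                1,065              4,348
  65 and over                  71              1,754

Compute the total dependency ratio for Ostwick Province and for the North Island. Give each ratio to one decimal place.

Ostwick Province: 73.3
the North Island: 66.6

Ostwick Province: (710 + 71) / 1,065 × 100 = 781 / 1,065 × 100 = 73.3
the North Island: (1,142 + 1,754) / 4,348 × 100 = 2,896 / 4,348 × 100 = 66.6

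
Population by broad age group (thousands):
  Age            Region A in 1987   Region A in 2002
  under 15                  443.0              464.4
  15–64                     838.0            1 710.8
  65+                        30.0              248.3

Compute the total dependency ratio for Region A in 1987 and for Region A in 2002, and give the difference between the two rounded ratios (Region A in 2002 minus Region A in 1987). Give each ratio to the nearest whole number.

Region A in 1987: (443.0 + 30.0) / 838.0 × 100 = 473.0 / 838.0 × 100 = 56
Region A in 2002: (464.4 + 248.3) / 1 710.8 × 100 = 712.7 / 1 710.8 × 100 = 42

Region A in 1987: 56
Region A in 2002: 42
Difference: -14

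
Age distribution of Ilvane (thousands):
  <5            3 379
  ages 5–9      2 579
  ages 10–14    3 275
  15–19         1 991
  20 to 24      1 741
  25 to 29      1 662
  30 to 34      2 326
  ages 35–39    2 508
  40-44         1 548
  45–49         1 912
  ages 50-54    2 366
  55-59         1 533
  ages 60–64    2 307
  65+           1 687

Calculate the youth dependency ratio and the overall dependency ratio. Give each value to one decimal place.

0–14: 3 379 + 2 579 + 3 275 = 9 233
15–64: 1 991 + 1 741 + 1 662 + 2 326 + 2 508 + 1 548 + 1 912 + 2 366 + 1 533 + 2 307 = 19 894
65+: 1 687
Youth dependency ratio = 9 233 / 19 894 × 100 = 46.4
Total dependency ratio = (9 233 + 1 687) / 19 894 × 100 = 10 920 / 19 894 × 100 = 54.9

Youth dependency ratio: 46.4
Total dependency ratio: 54.9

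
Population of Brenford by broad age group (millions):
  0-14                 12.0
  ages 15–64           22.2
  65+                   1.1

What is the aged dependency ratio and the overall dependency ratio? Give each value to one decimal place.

Old-age dependency ratio: 5.0
Total dependency ratio: 59.0

Old-age dependency ratio = 1.1 / 22.2 × 100 = 5.0
Total dependency ratio = (12.0 + 1.1) / 22.2 × 100 = 13.1 / 22.2 × 100 = 59.0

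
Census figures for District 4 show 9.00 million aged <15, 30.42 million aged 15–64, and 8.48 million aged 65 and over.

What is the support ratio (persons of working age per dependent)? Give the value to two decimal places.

Support ratio: 1.74

Support ratio = 30.42 / (9.00 + 8.48) = 30.42 / 17.48 = 1.74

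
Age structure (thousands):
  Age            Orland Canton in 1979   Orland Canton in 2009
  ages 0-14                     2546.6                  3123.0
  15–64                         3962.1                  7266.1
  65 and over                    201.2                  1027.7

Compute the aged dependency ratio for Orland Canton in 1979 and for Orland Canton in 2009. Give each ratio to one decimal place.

Orland Canton in 1979: 201.2 / 3962.1 × 100 = 5.1
Orland Canton in 2009: 1027.7 / 7266.1 × 100 = 14.1

Orland Canton in 1979: 5.1
Orland Canton in 2009: 14.1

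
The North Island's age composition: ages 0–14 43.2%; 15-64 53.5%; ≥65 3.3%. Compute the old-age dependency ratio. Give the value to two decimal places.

Old-age dependency ratio: 6.17

Old-age dependency ratio = 3.3 / 53.5 × 100 = 6.17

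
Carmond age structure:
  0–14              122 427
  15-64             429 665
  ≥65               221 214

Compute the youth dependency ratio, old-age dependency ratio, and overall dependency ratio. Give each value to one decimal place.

Youth dependency ratio = 122 427 / 429 665 × 100 = 28.5
Old-age dependency ratio = 221 214 / 429 665 × 100 = 51.5
Total dependency ratio = (122 427 + 221 214) / 429 665 × 100 = 343 641 / 429 665 × 100 = 80.0

Youth dependency ratio: 28.5
Old-age dependency ratio: 51.5
Total dependency ratio: 80.0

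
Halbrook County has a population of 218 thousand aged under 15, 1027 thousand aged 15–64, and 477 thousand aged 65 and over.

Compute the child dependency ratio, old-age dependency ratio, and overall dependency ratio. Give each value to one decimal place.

Youth dependency ratio: 21.2
Old-age dependency ratio: 46.4
Total dependency ratio: 67.7

Youth dependency ratio = 218 / 1027 × 100 = 21.2
Old-age dependency ratio = 477 / 1027 × 100 = 46.4
Total dependency ratio = (218 + 477) / 1027 × 100 = 695 / 1027 × 100 = 67.7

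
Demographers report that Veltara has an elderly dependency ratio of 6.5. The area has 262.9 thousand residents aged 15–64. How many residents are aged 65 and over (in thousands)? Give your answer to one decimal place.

Aged 65 and over: 17.1

Old-age dependency ratio = elderly / working-age × 100
6.5 = E / 262.9 × 100
⇒ 17.1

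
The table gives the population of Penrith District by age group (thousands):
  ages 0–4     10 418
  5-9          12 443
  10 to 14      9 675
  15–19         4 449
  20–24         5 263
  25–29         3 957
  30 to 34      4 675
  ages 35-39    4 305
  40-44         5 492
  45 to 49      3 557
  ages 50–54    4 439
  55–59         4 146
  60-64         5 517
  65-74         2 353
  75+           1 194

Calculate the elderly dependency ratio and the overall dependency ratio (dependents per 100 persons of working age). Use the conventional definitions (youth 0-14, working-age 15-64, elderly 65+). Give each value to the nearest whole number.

0–14: 10 418 + 12 443 + 9 675 = 32 536
15–64: 4 449 + 5 263 + 3 957 + 4 675 + 4 305 + 5 492 + 3 557 + 4 439 + 4 146 + 5 517 = 45 800
65+: 2 353 + 1 194 = 3 547
Old-age dependency ratio = 3 547 / 45 800 × 100 = 8
Total dependency ratio = (32 536 + 3 547) / 45 800 × 100 = 36 083 / 45 800 × 100 = 79

Old-age dependency ratio: 8
Total dependency ratio: 79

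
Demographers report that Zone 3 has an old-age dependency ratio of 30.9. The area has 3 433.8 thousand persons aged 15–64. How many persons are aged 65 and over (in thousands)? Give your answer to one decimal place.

Old-age dependency ratio = elderly / working-age × 100
30.9 = E / 3 433.8 × 100
⇒ 1 061.0

Aged 65 and over: 1 061.0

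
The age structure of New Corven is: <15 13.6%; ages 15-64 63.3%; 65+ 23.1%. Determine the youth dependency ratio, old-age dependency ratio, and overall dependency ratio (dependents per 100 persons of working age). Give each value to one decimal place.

Youth dependency ratio = 13.6 / 63.3 × 100 = 21.5
Old-age dependency ratio = 23.1 / 63.3 × 100 = 36.5
Total dependency ratio = (13.6 + 23.1) / 63.3 × 100 = 36.7 / 63.3 × 100 = 58.0

Youth dependency ratio: 21.5
Old-age dependency ratio: 36.5
Total dependency ratio: 58.0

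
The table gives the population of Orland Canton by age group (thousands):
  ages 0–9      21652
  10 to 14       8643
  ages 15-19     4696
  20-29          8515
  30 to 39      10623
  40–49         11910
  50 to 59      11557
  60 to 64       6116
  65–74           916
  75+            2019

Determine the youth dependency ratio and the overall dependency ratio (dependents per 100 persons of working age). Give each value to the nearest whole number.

Youth dependency ratio: 57
Total dependency ratio: 62

0–14: 21652 + 8643 = 30295
15–64: 4696 + 8515 + 10623 + 11910 + 11557 + 6116 = 53417
65+: 916 + 2019 = 2935
Youth dependency ratio = 30295 / 53417 × 100 = 57
Total dependency ratio = (30295 + 2935) / 53417 × 100 = 33230 / 53417 × 100 = 62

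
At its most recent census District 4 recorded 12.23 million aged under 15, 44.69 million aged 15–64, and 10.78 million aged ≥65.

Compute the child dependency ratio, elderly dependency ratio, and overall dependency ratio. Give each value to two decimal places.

Youth dependency ratio: 27.37
Old-age dependency ratio: 24.12
Total dependency ratio: 51.49

Youth dependency ratio = 12.23 / 44.69 × 100 = 27.37
Old-age dependency ratio = 10.78 / 44.69 × 100 = 24.12
Total dependency ratio = (12.23 + 10.78) / 44.69 × 100 = 23.01 / 44.69 × 100 = 51.49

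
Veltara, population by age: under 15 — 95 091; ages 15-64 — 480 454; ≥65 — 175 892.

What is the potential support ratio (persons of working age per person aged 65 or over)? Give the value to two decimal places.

Potential support ratio = 480 454 / 175 892 = 2.73

Potential support ratio: 2.73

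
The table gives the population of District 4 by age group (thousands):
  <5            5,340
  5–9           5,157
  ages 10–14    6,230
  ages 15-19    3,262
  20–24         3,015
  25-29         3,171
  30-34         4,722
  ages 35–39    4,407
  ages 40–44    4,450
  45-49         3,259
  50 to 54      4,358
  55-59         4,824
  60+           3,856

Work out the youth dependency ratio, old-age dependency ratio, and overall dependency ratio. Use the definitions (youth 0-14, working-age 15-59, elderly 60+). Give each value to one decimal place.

0–14: 5,340 + 5,157 + 6,230 = 16,727
15–59: 3,262 + 3,015 + 3,171 + 4,722 + 4,407 + 4,450 + 3,259 + 4,358 + 4,824 = 35,468
60+: 3,856
Youth dependency ratio = 16,727 / 35,468 × 100 = 47.2
Old-age dependency ratio = 3,856 / 35,468 × 100 = 10.9
Total dependency ratio = (16,727 + 3,856) / 35,468 × 100 = 20,583 / 35,468 × 100 = 58.0

Youth dependency ratio: 47.2
Old-age dependency ratio: 10.9
Total dependency ratio: 58.0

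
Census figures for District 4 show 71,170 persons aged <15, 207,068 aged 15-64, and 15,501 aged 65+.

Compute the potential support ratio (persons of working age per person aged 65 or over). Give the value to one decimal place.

Potential support ratio: 13.4

Potential support ratio = 207,068 / 15,501 = 13.4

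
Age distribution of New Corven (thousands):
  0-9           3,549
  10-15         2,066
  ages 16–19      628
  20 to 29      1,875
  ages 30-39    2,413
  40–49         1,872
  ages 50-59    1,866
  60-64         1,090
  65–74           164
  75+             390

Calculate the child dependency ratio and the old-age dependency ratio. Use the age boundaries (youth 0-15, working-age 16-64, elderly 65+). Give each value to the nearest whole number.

0–15: 3,549 + 2,066 = 5,615
16–64: 628 + 1,875 + 2,413 + 1,872 + 1,866 + 1,090 = 9,744
65+: 164 + 390 = 554
Youth dependency ratio = 5,615 / 9,744 × 100 = 58
Old-age dependency ratio = 554 / 9,744 × 100 = 6

Youth dependency ratio: 58
Old-age dependency ratio: 6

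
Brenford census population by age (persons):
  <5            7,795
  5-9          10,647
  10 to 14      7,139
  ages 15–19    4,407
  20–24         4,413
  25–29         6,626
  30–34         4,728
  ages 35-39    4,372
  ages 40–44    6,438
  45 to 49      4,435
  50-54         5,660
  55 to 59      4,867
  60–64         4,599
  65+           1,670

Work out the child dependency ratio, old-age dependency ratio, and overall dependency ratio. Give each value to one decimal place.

Youth dependency ratio: 50.6
Old-age dependency ratio: 3.3
Total dependency ratio: 53.9

0–14: 7,795 + 10,647 + 7,139 = 25,581
15–64: 4,407 + 4,413 + 6,626 + 4,728 + 4,372 + 6,438 + 4,435 + 5,660 + 4,867 + 4,599 = 50,545
65+: 1,670
Youth dependency ratio = 25,581 / 50,545 × 100 = 50.6
Old-age dependency ratio = 1,670 / 50,545 × 100 = 3.3
Total dependency ratio = (25,581 + 1,670) / 50,545 × 100 = 27,251 / 50,545 × 100 = 53.9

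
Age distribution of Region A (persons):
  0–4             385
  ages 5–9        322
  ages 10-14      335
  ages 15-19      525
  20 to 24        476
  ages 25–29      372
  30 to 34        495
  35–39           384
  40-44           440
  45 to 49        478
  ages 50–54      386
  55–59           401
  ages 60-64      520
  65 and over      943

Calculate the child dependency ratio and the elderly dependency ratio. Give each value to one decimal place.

0–14: 385 + 322 + 335 = 1042
15–64: 525 + 476 + 372 + 495 + 384 + 440 + 478 + 386 + 401 + 520 = 4477
65+: 943
Youth dependency ratio = 1042 / 4477 × 100 = 23.3
Old-age dependency ratio = 943 / 4477 × 100 = 21.1

Youth dependency ratio: 23.3
Old-age dependency ratio: 21.1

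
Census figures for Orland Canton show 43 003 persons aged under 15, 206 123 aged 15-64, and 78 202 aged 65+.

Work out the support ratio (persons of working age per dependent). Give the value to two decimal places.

Support ratio = 206 123 / (43 003 + 78 202) = 206 123 / 121 205 = 1.70

Support ratio: 1.70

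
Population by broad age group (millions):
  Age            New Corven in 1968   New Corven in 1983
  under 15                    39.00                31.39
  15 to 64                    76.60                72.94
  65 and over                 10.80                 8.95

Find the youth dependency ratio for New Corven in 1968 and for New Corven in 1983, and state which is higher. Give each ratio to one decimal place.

New Corven in 1968: 39.00 / 76.60 × 100 = 50.9
New Corven in 1983: 31.39 / 72.94 × 100 = 43.0

New Corven in 1968: 50.9
New Corven in 1983: 43.0
Higher: New Corven in 1968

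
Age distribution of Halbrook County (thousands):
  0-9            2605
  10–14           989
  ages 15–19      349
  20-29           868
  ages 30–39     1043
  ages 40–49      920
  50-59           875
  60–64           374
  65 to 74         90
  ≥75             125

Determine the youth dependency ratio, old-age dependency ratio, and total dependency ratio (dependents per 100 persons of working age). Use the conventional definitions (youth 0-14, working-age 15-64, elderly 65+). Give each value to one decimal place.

Youth dependency ratio: 81.1
Old-age dependency ratio: 4.9
Total dependency ratio: 86.0

0–14: 2605 + 989 = 3594
15–64: 349 + 868 + 1043 + 920 + 875 + 374 = 4429
65+: 90 + 125 = 215
Youth dependency ratio = 3594 / 4429 × 100 = 81.1
Old-age dependency ratio = 215 / 4429 × 100 = 4.9
Total dependency ratio = (3594 + 215) / 4429 × 100 = 3809 / 4429 × 100 = 86.0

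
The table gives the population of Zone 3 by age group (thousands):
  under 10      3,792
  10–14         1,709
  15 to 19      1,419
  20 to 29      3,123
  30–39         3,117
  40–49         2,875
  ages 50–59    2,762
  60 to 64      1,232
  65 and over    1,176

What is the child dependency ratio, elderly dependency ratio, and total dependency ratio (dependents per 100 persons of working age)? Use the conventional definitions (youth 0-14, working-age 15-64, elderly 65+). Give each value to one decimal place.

0–14: 3,792 + 1,709 = 5,501
15–64: 1,419 + 3,123 + 3,117 + 2,875 + 2,762 + 1,232 = 14,528
65+: 1,176
Youth dependency ratio = 5,501 / 14,528 × 100 = 37.9
Old-age dependency ratio = 1,176 / 14,528 × 100 = 8.1
Total dependency ratio = (5,501 + 1,176) / 14,528 × 100 = 6,677 / 14,528 × 100 = 46.0

Youth dependency ratio: 37.9
Old-age dependency ratio: 8.1
Total dependency ratio: 46.0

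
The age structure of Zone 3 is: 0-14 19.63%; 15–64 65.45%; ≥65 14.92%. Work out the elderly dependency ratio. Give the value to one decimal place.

Old-age dependency ratio = 14.92 / 65.45 × 100 = 22.8

Old-age dependency ratio: 22.8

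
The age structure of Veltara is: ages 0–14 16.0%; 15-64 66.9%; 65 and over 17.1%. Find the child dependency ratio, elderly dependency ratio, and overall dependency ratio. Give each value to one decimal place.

Youth dependency ratio = 16.0 / 66.9 × 100 = 23.9
Old-age dependency ratio = 17.1 / 66.9 × 100 = 25.6
Total dependency ratio = (16.0 + 17.1) / 66.9 × 100 = 33.1 / 66.9 × 100 = 49.5

Youth dependency ratio: 23.9
Old-age dependency ratio: 25.6
Total dependency ratio: 49.5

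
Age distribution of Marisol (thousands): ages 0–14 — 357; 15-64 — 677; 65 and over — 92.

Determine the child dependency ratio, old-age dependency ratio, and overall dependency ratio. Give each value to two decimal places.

Youth dependency ratio: 52.73
Old-age dependency ratio: 13.59
Total dependency ratio: 66.32

Youth dependency ratio = 357 / 677 × 100 = 52.73
Old-age dependency ratio = 92 / 677 × 100 = 13.59
Total dependency ratio = (357 + 92) / 677 × 100 = 449 / 677 × 100 = 66.32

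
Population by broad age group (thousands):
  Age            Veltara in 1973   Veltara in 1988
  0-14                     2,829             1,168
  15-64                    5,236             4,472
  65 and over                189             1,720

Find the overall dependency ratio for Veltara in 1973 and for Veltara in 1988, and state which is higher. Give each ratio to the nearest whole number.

Veltara in 1973: (2,829 + 189) / 5,236 × 100 = 3,018 / 5,236 × 100 = 58
Veltara in 1988: (1,168 + 1,720) / 4,472 × 100 = 2,888 / 4,472 × 100 = 65

Veltara in 1973: 58
Veltara in 1988: 65
Higher: Veltara in 1988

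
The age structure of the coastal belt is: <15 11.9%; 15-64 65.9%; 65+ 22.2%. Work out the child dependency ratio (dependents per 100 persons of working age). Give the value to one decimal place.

Youth dependency ratio: 18.1

Youth dependency ratio = 11.9 / 65.9 × 100 = 18.1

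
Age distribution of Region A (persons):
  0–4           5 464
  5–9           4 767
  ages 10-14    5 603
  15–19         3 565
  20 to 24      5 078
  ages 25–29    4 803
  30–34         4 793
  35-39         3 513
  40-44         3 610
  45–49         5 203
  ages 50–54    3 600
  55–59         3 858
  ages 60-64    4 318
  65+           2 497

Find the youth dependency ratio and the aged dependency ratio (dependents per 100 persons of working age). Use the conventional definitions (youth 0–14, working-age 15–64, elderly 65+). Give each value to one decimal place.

0–14: 5 464 + 4 767 + 5 603 = 15 834
15–64: 3 565 + 5 078 + 4 803 + 4 793 + 3 513 + 3 610 + 5 203 + 3 600 + 3 858 + 4 318 = 42 341
65+: 2 497
Youth dependency ratio = 15 834 / 42 341 × 100 = 37.4
Old-age dependency ratio = 2 497 / 42 341 × 100 = 5.9

Youth dependency ratio: 37.4
Old-age dependency ratio: 5.9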